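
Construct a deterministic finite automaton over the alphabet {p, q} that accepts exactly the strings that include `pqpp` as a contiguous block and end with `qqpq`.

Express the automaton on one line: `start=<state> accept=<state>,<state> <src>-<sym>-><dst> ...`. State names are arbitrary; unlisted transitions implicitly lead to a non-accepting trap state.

start=A accept=M A-p->B A-q->C B-p->B B-q->D C-p->B C-q->E D-p->F D-q->E E-p->G E-q->E F-p->H F-q->D G-p->B G-q->I H-p->H H-q->J I-p->F I-q->E J-p->H J-q->K K-p->L K-q->K L-p->H L-q->M M-p->H M-q->K

Handle the two conditions separately and then intersect. The first has 5 states tracking whether and how much of `pqpp` has been seen; the second has 5 states tracking how much of the suffix `qqpq` has currently been matched. A product state is a pair (one from each), accepting exactly when both do.
       p  q 
>  A   B  C 
   B   B  D 
   C   B  E 
   D   F  E 
   E   G  E 
   F   H  D 
   G   B  I 
   H   H  J 
   I   F  E 
   J   H  K 
   K   L  K 
   L   H  M 
 * M   H  K 
(> = start, * = accepting)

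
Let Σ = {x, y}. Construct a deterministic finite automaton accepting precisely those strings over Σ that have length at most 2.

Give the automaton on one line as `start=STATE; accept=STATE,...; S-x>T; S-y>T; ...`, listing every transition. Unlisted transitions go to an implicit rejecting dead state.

start=q0; accept=q0,q1,q2; q0-x>q1; q0-y>q1; q1-x>q2; q1-y>q2; q2-x>q3; q2-y>q3; q3-x>q3; q3-y>q3

Count input length up to 3: every symbol moves from q0 toward q3, which means 'more than 2' and absorbs. Accept from {q0, q1, q2}.
With 4 states:
        x   y  
>* q0   q1  q1 
 * q1   q2  q2 
 * q2   q3  q3 
   q3   q3  q3 
(> = start, * = accepting)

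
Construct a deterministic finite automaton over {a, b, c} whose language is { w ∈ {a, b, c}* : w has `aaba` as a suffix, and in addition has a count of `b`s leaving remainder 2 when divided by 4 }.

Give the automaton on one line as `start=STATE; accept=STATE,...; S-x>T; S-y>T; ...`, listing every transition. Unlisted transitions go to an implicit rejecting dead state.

Handle the two conditions separately and then intersect. The first has 5 states tracking how much of the suffix `aaba` has currently been matched; the second has 4 states tracking the count of `b`s modulo 4. A product state is a pair (one from each), accepting exactly when both do.
20 states suffice.
          a    b    c  
>  q0     q1   q2   q0 
   q1     q3   q2   q0 
   q2     q4   q5   q2 
   q3     q3   q6   q0 
   q4     q7   q5   q2 
   q5     q8   q9   q5 
   q6    q10   q5   q2 
   q7     q7  q11   q2 
   q8    q12   q9   q5 
   q9    q13   q0   q9 
   q10    q7   q5   q2 
   q11   q14   q9   q5 
   q12   q12  q15   q5 
   q13   q16   q0   q9 
 * q14   q12   q9   q5 
   q15   q17   q0   q9 
   q16   q16  q18   q9 
   q17   q16   q0   q9 
   q18   q19   q2   q0 
   q19    q3   q2   q0 
(> = start, * = accepting)

start=q0; accept=q14; q0-a>q1; q0-b>q2; q0-c>q0; q1-a>q3; q1-b>q2; q1-c>q0; q2-a>q4; q2-b>q5; q2-c>q2; q3-a>q3; q3-b>q6; q3-c>q0; q4-a>q7; q4-b>q5; q4-c>q2; q5-a>q8; q5-b>q9; q5-c>q5; q6-a>q10; q6-b>q5; q6-c>q2; q7-a>q7; q7-b>q11; q7-c>q2; q8-a>q12; q8-b>q9; q8-c>q5; q9-a>q13; q9-b>q0; q9-c>q9; q10-a>q7; q10-b>q5; q10-c>q2; q11-a>q14; q11-b>q9; q11-c>q5; q12-a>q12; q12-b>q15; q12-c>q5; q13-a>q16; q13-b>q0; q13-c>q9; q14-a>q12; q14-b>q9; q14-c>q5; q15-a>q17; q15-b>q0; q15-c>q9; q16-a>q16; q16-b>q18; q16-c>q9; q17-a>q16; q17-b>q0; q17-c>q9; q18-a>q19; q18-b>q2; q18-c>q0; q19-a>q3; q19-b>q2; q19-c>q0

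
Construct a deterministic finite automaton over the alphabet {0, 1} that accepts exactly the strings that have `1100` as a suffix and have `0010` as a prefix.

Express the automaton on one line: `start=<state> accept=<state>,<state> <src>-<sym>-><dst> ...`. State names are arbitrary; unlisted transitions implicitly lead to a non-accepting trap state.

Build one automaton per condition and run them in lockstep. The first has 5 states tracking how much of the suffix `1100` has currently been matched; the second has 6 states tracking whether the input so far still matches the prefix `0010`. A product state is a pair (one from each), accepting exactly when both do. Minimizing collapses redundant product states.
A 10-state machine:
        0   1  
>  s0   s1  s2 
   s1   s3  s2 
   s2   s2  s2 
   s3   s2  s4 
   s4   s5  s2 
   s5   s5  s6 
   s6   s5  s7 
   s7   s8  s7 
   s8   s9  s6 
 * s9   s5  s6 
(> = start, * = accepting)

start=s0 accept=s9 s0-0->s1 s0-1->s2 s1-0->s3 s1-1->s2 s2-0->s2 s2-1->s2 s3-0->s2 s3-1->s4 s4-0->s5 s4-1->s2 s5-0->s5 s5-1->s6 s6-0->s5 s6-1->s7 s7-0->s8 s7-1->s7 s8-0->s9 s8-1->s6 s9-0->s5 s9-1->s6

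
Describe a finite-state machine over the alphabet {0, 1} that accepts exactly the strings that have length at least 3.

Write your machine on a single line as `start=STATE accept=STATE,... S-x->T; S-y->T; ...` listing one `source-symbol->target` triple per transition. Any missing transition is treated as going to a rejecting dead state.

We only need to distinguish lengths 0, 1, …, 3, and '>3'. Chain S0 → S1 → S2 → S3 → S4 on every symbol, with S4 looping. Accepting states: {S3, S4}.
        0   1  
>  S0   S1  S1 
   S1   S2  S2 
   S2   S3  S3 
 * S3   S4  S4 
 * S4   S4  S4 
(> = start, * = accepting)

start=S0; accept=S3,S4; S0-0->S1; S0-1->S1; S1-0->S2; S1-1->S2; S2-0->S3; S2-1->S3; S3-0->S4; S3-1->S4; S4-0->S4; S4-1->S4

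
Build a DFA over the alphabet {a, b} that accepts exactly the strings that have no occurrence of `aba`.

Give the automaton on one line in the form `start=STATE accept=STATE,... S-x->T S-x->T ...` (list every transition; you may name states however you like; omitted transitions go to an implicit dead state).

Track partial matches of the forbidden pattern `aba`. State S3 is a dead state reached once `aba` has occurred; every other state accepts. S0 means no part of `aba` is currently matched.
A 4-state machine:
        a   b  
>* S0   S1  S0 
 * S1   S1  S2 
 * S2   S3  S0 
   S3   S3  S3 
(> = start, * = accepting)

start=S0 accept=S0,S1,S2 S0-a->S1 S0-b->S0 S1-a->S1 S1-b->S2 S2-a->S3 S2-b->S0 S3-a->S3 S3-b->S3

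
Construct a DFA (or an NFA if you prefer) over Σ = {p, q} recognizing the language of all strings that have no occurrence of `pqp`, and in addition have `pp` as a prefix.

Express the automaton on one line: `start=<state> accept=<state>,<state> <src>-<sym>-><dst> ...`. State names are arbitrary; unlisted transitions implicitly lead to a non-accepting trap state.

start=s0 accept=s3,s4,s5 s0-p->s1 s0-q->s2 s1-p->s3 s1-q->s2 s2-p->s2 s2-q->s2 s3-p->s3 s3-q->s4 s4-p->s2 s4-q->s5 s5-p->s3 s5-q->s5

Handle the two conditions separately and then intersect. The first has 4 states tracking partial matches of the forbidden pattern `pqp`; the second has 4 states tracking whether the input so far still matches the prefix `pp`. A product state is a pair (one from each), accepting exactly when both do. Minimizing collapses redundant product states.
        p   q  
>  s0   s1  s2 
   s1   s3  s2 
   s2   s2  s2 
 * s3   s3  s4 
 * s4   s2  s5 
 * s5   s3  s5 
(> = start, * = accepting)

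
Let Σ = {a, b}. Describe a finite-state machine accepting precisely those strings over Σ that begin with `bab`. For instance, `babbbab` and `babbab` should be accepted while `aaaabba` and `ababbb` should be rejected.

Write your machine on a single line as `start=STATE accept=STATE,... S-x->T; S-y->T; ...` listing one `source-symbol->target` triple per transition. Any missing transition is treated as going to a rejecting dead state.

Check the first 3 symbols one by one: q0 through q2 record how many have matched `bab` so far; any wrong symbol goes to the dead state q4. After all 3 match we enter the accepting sink q3.
A 5-state machine:
        a   b  
>  q0   q4  q1 
   q1   q2  q4 
   q2   q4  q3 
 * q3   q3  q3 
   q4   q4  q4 
(> = start, * = accepting)

start=q0; accept=q3; q0-a->q4; q0-b->q1; q1-a->q2; q1-b->q4; q2-a->q4; q2-b->q3; q3-a->q3; q3-b->q3; q4-a->q4; q4-b->q4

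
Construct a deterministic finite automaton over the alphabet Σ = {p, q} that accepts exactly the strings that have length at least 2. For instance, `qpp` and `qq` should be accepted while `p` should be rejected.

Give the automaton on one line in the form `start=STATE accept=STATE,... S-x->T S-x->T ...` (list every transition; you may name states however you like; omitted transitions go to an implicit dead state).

Count input length up to 3: every symbol moves from A toward D, which means 'more than 2' and absorbs. Accept from {C, D}.
A 4-state machine:
       p  q 
>  A   B  B 
   B   C  C 
 * C   D  D 
 * D   D  D 
(> = start, * = accepting)

start=A accept=C,D A-p->B A-q->B B-p->C B-q->C C-p->D C-q->D D-p->D D-q->D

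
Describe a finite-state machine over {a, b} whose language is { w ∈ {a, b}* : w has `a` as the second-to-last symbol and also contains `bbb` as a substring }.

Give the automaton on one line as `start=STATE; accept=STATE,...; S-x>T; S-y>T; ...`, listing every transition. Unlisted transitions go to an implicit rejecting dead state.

start=S0; accept=S9,S10; S0-a>S1; S0-b>S2; S1-a>S3; S1-b>S4; S2-a>S5; S2-b>S6; S3-a>S3; S3-b>S4; S4-a>S5; S4-b>S6; S5-a>S3; S5-b>S4; S6-a>S5; S6-b>S7; S7-a>S8; S7-b>S7; S8-a>S9; S8-b>S10; S9-a>S9; S9-b>S10; S10-a>S8; S10-b>S7

Handle the two conditions separately and then intersect. One (7 states) tracks the last 2 symbols read; the other (4 states) tracks whether and how much of `bbb` has been seen. Each combined state is a pair, one component from each; accept when both components accept.
11 states suffice.
          a    b  
>  S0     S1   S2 
   S1     S3   S4 
   S2     S5   S6 
   S3     S3   S4 
   S4     S5   S6 
   S5     S3   S4 
   S6     S5   S7 
   S7     S8   S7 
   S8     S9  S10 
 * S9     S9  S10 
 * S10    S8   S7 
(> = start, * = accepting)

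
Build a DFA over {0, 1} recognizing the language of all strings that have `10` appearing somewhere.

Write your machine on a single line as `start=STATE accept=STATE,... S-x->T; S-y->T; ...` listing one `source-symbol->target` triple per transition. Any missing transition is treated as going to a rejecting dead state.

start=s0; accept=s2; s0-0->s0; s0-1->s1; s1-0->s2; s1-1->s1; s2-0->s2; s2-1->s2

Track how much of `10` has been matched so far: state s0 is no progress, s2 is the absorbing accept state reached once `10` has occurred. Intermediate states record partial matches; on a mismatch, fall back to the longest reusable overlap.
A 3-state machine:
        0   1  
>  s0   s0  s1 
   s1   s2  s1 
 * s2   s2  s2 
(> = start, * = accepting)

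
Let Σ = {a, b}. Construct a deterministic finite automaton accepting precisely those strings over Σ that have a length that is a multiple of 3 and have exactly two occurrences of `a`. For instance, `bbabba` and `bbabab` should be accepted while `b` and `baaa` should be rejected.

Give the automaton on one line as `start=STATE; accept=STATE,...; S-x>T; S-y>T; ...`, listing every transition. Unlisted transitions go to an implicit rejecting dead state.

Run two small machines in parallel and take their product. One (3 states) tracks the input length modulo 3; the other (4 states) tracks the count of `a`s, saturating at 3. Each combined state is a pair, one component from each; accept when both components accept.
With 12 states:
          a    b  
>  s0     s1   s2 
   s1     s3   s4 
   s2     s4   s5 
   s3     s6   s7 
   s4     s7   s8 
   s5     s8   s0 
   s6     s9   s9 
 * s7     s9  s10 
   s8    s10   s1 
   s9    s11  s11 
   s10   s11   s3 
   s11    s6   s6 
(> = start, * = accepting)

start=s0; accept=s7; s0-a>s1; s0-b>s2; s1-a>s3; s1-b>s4; s2-a>s4; s2-b>s5; s3-a>s6; s3-b>s7; s4-a>s7; s4-b>s8; s5-a>s8; s5-b>s0; s6-a>s9; s6-b>s9; s7-a>s9; s7-b>s10; s8-a>s10; s8-b>s1; s9-a>s11; s9-b>s11; s10-a>s11; s10-b>s3; s11-a>s6; s11-b>s6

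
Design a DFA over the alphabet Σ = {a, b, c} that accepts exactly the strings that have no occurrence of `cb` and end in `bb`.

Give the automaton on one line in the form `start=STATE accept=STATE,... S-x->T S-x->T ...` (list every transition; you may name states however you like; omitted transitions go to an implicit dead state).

Run two small machines in parallel and take their product. One (3 states) tracks partial matches of the forbidden pattern `cb`; the other (3 states) tracks how much of the suffix `bb` has currently been matched. Each combined state is a pair, one component from each; accept when both components accept.
        a   b   c  
>  S0   S0  S1  S2 
   S1   S0  S3  S2 
   S2   S0  S4  S2 
 * S3   S0  S3  S2 
   S4   S5  S6  S5 
   S5   S5  S4  S5 
   S6   S5  S6  S5 
(> = start, * = accepting)

start=S0 accept=S3 S0-a->S0 S0-b->S1 S0-c->S2 S1-a->S0 S1-b->S3 S1-c->S2 S2-a->S0 S2-b->S4 S2-c->S2 S3-a->S0 S3-b->S3 S3-c->S2 S4-a->S5 S4-b->S6 S4-c->S5 S5-a->S5 S5-b->S4 S5-c->S5 S6-a->S5 S6-b->S6 S6-c->S5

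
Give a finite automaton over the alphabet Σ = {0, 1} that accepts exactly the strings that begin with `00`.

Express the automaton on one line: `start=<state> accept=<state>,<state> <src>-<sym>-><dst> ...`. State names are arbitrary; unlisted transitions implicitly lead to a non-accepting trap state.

Check the first 2 symbols one by one: A through B record how many have matched `00` so far; any wrong symbol goes to the dead state D. After all 2 match we enter the accepting sink C.
       0  1 
>  A   B  D 
   B   C  D 
 * C   C  C 
   D   D  D 
(> = start, * = accepting)

start=A accept=C A-0->B A-1->D B-0->C B-1->D C-0->C C-1->C D-0->D D-1->D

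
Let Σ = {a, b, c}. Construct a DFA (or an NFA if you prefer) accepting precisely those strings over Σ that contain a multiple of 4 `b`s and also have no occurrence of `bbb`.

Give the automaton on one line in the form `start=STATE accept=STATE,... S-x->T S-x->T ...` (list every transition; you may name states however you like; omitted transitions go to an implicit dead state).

start=q0 accept=q0,q10,q11 q0-a->q0 q0-b->q1 q0-c->q0 q1-a->q2 q1-b->q3 q1-c->q2 q2-a->q2 q2-b->q4 q2-c->q2 q3-a->q5 q3-b->q6 q3-c->q5 q4-a->q5 q4-b->q7 q4-c->q5 q5-a->q5 q5-b->q8 q5-c->q5 q6-a->q6 q6-b->q6 q6-c->q6 q7-a->q9 q7-b->q6 q7-c->q9 q8-a->q9 q8-b->q10 q8-c->q9 q9-a->q9 q9-b->q11 q9-c->q9 q10-a->q0 q10-b->q6 q10-c->q0 q11-a->q0 q11-b->q12 q11-c->q0 q12-a->q2 q12-b->q6 q12-c->q2

Build one automaton per condition and run them in lockstep. One (4 states) tracks the count of `b`s modulo 4; the other (4 states) tracks partial matches of the forbidden pattern `bbb`. Each combined state is a pair, one component from each; accept when both components accept. Minimizing collapses redundant product states.
          a    b    c  
>* q0     q0   q1   q0 
   q1     q2   q3   q2 
   q2     q2   q4   q2 
   q3     q5   q6   q5 
   q4     q5   q7   q5 
   q5     q5   q8   q5 
   q6     q6   q6   q6 
   q7     q9   q6   q9 
   q8     q9  q10   q9 
   q9     q9  q11   q9 
 * q10    q0   q6   q0 
 * q11    q0  q12   q0 
   q12    q2   q6   q2 
(> = start, * = accepting)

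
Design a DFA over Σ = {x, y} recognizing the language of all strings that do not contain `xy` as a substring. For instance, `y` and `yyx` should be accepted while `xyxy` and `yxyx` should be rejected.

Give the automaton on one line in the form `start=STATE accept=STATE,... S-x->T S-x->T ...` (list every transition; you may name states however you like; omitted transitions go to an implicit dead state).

start=s0 accept=s0,s1 s0-x->s1 s0-y->s0 s1-x->s1 s1-y->s2 s2-x->s2 s2-y->s2

Track partial matches of the forbidden pattern `xy`. State s2 is a dead state reached once `xy` has occurred; every other state accepts. s0 means no part of `xy` is currently matched.
With 3 states:
        x   y  
>* s0   s1  s0 
 * s1   s1  s2 
   s2   s2  s2 
(> = start, * = accepting)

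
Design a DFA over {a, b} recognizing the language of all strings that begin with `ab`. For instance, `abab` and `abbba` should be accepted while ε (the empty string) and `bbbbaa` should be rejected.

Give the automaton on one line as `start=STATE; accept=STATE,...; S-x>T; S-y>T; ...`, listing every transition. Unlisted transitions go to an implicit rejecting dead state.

start=q0; accept=q2; q0-a>q1; q0-b>q3; q1-a>q3; q1-b>q2; q2-a>q2; q2-b>q2; q3-a>q3; q3-b>q3

Walk along `ab` while the input agrees: from q0 take `a` to q1, and so on. Any deviation drops to the rejecting sink q3. Once q2 is reached the prefix is confirmed and every continuation is accepted.
4 states suffice.
        a   b  
>  q0   q1  q3 
   q1   q3  q2 
 * q2   q2  q2 
   q3   q3  q3 
(> = start, * = accepting)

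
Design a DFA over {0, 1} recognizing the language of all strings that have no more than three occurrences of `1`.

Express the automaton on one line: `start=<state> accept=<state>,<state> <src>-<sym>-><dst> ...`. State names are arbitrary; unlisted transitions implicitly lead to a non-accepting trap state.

Count `1`s, saturating at 4: states A through D mean 0 through 3 `1`s seen; E means more than 3. Each `1` increments (capped at E); other symbols loop. Accept from {A, B, C, D}.
A 5-state machine:
       0  1 
>* A   A  B 
 * B   B  C 
 * C   C  D 
 * D   D  E 
   E   E  E 
(> = start, * = accepting)

start=A accept=A,B,C,D A-0->A A-1->B B-0->B B-1->C C-0->C C-1->D D-0->D D-1->E E-0->E E-1->E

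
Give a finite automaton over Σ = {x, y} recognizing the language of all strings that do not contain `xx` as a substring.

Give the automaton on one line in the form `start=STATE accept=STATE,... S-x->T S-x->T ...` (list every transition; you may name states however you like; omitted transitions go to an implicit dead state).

start=q0 accept=q0,q1 q0-x->q1 q0-y->q0 q1-x->q2 q1-y->q0 q2-x->q2 q2-y->q2

Track partial matches of the forbidden pattern `xx`. State q2 is a dead state reached once `xx` has occurred; every other state accepts. q0 means no part of `xx` is currently matched.
3 states suffice.
        x   y  
>* q0   q1  q0 
 * q1   q2  q0 
   q2   q2  q2 
(> = start, * = accepting)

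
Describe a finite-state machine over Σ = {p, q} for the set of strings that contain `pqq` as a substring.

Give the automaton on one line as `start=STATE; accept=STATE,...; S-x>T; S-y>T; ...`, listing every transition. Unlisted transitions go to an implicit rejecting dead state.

start=s0; accept=s3; s0-p>s1; s0-q>s0; s1-p>s1; s1-q>s2; s2-p>s1; s2-q>s3; s3-p>s3; s3-q>s3

Track how much of `pqq` has been matched so far: state s0 is no progress, s3 is the absorbing accept state reached once `pqq` has occurred. Intermediate states record partial matches; on a mismatch, fall back to the longest reusable overlap.
A 4-state machine:
        p   q  
>  s0   s1  s0 
   s1   s1  s2 
   s2   s1  s3 
 * s3   s3  s3 
(> = start, * = accepting)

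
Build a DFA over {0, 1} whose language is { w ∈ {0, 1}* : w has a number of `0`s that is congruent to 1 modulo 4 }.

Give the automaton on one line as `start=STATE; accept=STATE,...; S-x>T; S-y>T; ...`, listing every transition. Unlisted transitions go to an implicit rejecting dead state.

start=A; accept=B; A-0>B; A-1>A; B-0>C; B-1>B; C-0>D; C-1>C; D-0>A; D-1>D

Keep the running count of `0`s modulo 4: each `0` advances along the cycle A → B → C → D → A while other symbols loop. Accept at B.
A 4-state machine:
       0  1 
>  A   B  A 
 * B   C  B 
   C   D  C 
   D   A  D 
(> = start, * = accepting)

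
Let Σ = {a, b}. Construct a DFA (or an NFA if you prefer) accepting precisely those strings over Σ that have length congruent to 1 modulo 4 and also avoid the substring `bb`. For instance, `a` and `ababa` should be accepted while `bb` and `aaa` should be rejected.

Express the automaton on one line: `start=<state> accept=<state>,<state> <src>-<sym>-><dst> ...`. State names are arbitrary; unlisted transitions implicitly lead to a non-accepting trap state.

Build one automaton per condition and run them in lockstep. The first has 4 states tracking the input length modulo 4; the second has 3 states tracking partial matches of the forbidden pattern `bb`. A product state is a pair (one from each), accepting exactly when both do.
12 states suffice.
          a    b  
>  s0     s1   s2 
 * s1     s3   s4 
 * s2     s3   s5 
   s3     s6   s7 
   s4     s6   s8 
   s5     s8   s8 
   s6     s0   s9 
   s7     s0  s10 
   s8    s10  s10 
   s9     s1  s11 
   s10   s11  s11 
   s11    s5   s5 
(> = start, * = accepting)

start=s0 accept=s1,s2 s0-a->s1 s0-b->s2 s1-a->s3 s1-b->s4 s2-a->s3 s2-b->s5 s3-a->s6 s3-b->s7 s4-a->s6 s4-b->s8 s5-a->s8 s5-b->s8 s6-a->s0 s6-b->s9 s7-a->s0 s7-b->s10 s8-a->s10 s8-b->s10 s9-a->s1 s9-b->s11 s10-a->s11 s10-b->s11 s11-a->s5 s11-b->s5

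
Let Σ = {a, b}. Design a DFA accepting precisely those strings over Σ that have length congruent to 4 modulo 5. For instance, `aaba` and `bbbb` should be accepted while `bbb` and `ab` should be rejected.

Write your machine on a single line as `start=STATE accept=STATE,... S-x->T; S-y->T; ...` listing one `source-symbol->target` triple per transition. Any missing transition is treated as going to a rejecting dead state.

start=S0; accept=S4; S0-a->S1; S0-b->S1; S1-a->S2; S1-b->S2; S2-a->S3; S2-b->S3; S3-a->S4; S3-b->S4; S4-a->S0; S4-b->S0

Count input length modulo 5: every symbol advances one step around the cycle S0 → S1 → S2 → S3 → S4 → S0. Accept at S4.
A 5-state machine:
        a   b  
>  S0   S1  S1 
   S1   S2  S2 
   S2   S3  S3 
   S3   S4  S4 
 * S4   S0  S0 
(> = start, * = accepting)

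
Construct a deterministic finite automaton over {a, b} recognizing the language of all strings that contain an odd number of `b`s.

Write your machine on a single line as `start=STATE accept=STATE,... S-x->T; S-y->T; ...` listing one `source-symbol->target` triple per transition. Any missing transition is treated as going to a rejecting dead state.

start=s0; accept=s1; s0-a->s0; s0-b->s1; s1-a->s1; s1-b->s0

The only thing that matters is how many `b`s have appeared, reduced mod 2. Use one state per residue: s0 for 0, …, s1 for 1. Reading `b` moves to the next residue; anything else stays put. s1 is accepting.
        a   b  
>  s0   s0  s1 
 * s1   s1  s0 
(> = start, * = accepting)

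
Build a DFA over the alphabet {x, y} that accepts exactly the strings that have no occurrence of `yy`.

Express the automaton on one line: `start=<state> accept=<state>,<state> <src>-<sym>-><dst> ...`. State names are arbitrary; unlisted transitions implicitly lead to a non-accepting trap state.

start=S0 accept=S0,S1 S0-x->S0 S0-y->S1 S1-x->S0 S1-y->S2 S2-x->S2 S2-y->S2

This is the complement of 'contains `yy`'. Use the same substring-matching states — S0 through S2 holding how much of `yy` has just been matched — but flip the accepting set: everything except the trap S2 accepts.
A 3-state machine:
        x   y  
>* S0   S0  S1 
 * S1   S0  S2 
   S2   S2  S2 
(> = start, * = accepting)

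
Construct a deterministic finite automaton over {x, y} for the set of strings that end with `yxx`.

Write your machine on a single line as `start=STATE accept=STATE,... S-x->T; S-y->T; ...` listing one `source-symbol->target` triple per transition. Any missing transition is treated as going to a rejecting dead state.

start=S0; accept=S3; S0-x->S0; S0-y->S1; S1-x->S2; S1-y->S1; S2-x->S3; S2-y->S1; S3-x->S0; S3-y->S1

Let each state record the length of the longest suffix of the input read so far that is also a prefix of `yxx`. S1 means the last symbol is `y`; S2 means the last 2 symbols are `yx`; S3 means the last 3 symbols are `yxx`. Accept only at S3, where the string currently ends in `yxx`.
        x   y  
>  S0   S0  S1 
   S1   S2  S1 
   S2   S3  S1 
 * S3   S0  S1 
(> = start, * = accepting)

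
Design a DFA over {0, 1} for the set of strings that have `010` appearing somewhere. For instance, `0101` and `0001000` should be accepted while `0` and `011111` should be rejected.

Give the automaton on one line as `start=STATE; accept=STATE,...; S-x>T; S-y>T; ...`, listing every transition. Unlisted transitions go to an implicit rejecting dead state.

start=S0; accept=S3; S0-0>S1; S0-1>S0; S1-0>S1; S1-1>S2; S2-0>S3; S2-1>S0; S3-0>S3; S3-1>S3

Track how much of `010` has been matched so far: state S0 is no progress, S3 is the absorbing accept state reached once `010` has occurred. Intermediate states record partial matches; on a mismatch, fall back to the longest reusable overlap.
A 4-state machine:
        0   1  
>  S0   S1  S0 
   S1   S1  S2 
   S2   S3  S0 
 * S3   S3  S3 
(> = start, * = accepting)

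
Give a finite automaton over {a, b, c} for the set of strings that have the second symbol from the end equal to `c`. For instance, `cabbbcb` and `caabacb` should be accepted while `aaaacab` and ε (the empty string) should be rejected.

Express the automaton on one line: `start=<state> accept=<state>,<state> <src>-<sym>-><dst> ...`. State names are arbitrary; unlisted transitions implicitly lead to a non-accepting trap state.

start=q0 accept=q10,q11,q12 q0-a->q1 q0-b->q2 q0-c->q3 q1-a->q4 q1-b->q5 q1-c->q6 q2-a->q7 q2-b->q8 q2-c->q9 q3-a->q10 q3-b->q11 q3-c->q12 q4-a->q4 q4-b->q5 q4-c->q6 q5-a->q7 q5-b->q8 q5-c->q9 q6-a->q10 q6-b->q11 q6-c->q12 q7-a->q4 q7-b->q5 q7-c->q6 q8-a->q7 q8-b->q8 q8-c->q9 q9-a->q10 q9-b->q11 q9-c->q12 q10-a->q4 q10-b->q5 q10-c->q6 q11-a->q7 q11-b->q8 q11-c->q9 q12-a->q10 q12-b->q11 q12-c->q12

A DFA must remember the last 2 symbols (since which symbol is second-to-last isn't known until the input ends). Use one state per possible window of the last ≤2 symbols; accept from those whose window starts with `c`.
          a    b    c  
>  q0     q1   q2   q3 
   q1     q4   q5   q6 
   q2     q7   q8   q9 
   q3    q10  q11  q12 
   q4     q4   q5   q6 
   q5     q7   q8   q9 
   q6    q10  q11  q12 
   q7     q4   q5   q6 
   q8     q7   q8   q9 
   q9    q10  q11  q12 
 * q10    q4   q5   q6 
 * q11    q7   q8   q9 
 * q12   q10  q11  q12 
(> = start, * = accepting)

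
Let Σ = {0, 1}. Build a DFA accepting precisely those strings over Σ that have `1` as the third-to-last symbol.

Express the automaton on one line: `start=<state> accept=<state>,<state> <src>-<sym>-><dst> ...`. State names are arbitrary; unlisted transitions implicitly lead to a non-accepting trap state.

A DFA must remember the last 3 symbols (since which symbol is third-to-last isn't known until the input ends). Use one state per possible window of the last ≤3 symbols; accept from those whose window starts with `1`.
15 states suffice.
          0    1  
>  q0     q1   q2 
   q1     q3   q4 
   q2     q5   q6 
   q3     q7   q8 
   q4     q9  q10 
   q5    q11  q12 
   q6    q13  q14 
   q7     q7   q8 
   q8     q9  q10 
   q9    q11  q12 
   q10   q13  q14 
 * q11    q7   q8 
 * q12    q9  q10 
 * q13   q11  q12 
 * q14   q13  q14 
(> = start, * = accepting)

start=q0 accept=q11,q12,q13,q14 q0-0->q1 q0-1->q2 q1-0->q3 q1-1->q4 q2-0->q5 q2-1->q6 q3-0->q7 q3-1->q8 q4-0->q9 q4-1->q10 q5-0->q11 q5-1->q12 q6-0->q13 q6-1->q14 q7-0->q7 q7-1->q8 q8-0->q9 q8-1->q10 q9-0->q11 q9-1->q12 q10-0->q13 q10-1->q14 q11-0->q7 q11-1->q8 q12-0->q9 q12-1->q10 q13-0->q11 q13-1->q12 q14-0->q13 q14-1->q14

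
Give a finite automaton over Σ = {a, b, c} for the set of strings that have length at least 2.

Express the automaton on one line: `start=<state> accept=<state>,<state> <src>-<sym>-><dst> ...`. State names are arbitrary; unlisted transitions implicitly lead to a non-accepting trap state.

start=S0 accept=S2,S3 S0-a->S1 S0-b->S1 S0-c->S1 S1-a->S2 S1-b->S2 S1-c->S2 S2-a->S3 S2-b->S3 S2-c->S3 S3-a->S3 S3-b->S3 S3-c->S3

Count input length up to 3: every symbol moves from S0 toward S3, which means 'more than 2' and absorbs. Accept from {S2, S3}.
With 4 states:
        a   b   c  
>  S0   S1  S1  S1 
   S1   S2  S2  S2 
 * S2   S3  S3  S3 
 * S3   S3  S3  S3 
(> = start, * = accepting)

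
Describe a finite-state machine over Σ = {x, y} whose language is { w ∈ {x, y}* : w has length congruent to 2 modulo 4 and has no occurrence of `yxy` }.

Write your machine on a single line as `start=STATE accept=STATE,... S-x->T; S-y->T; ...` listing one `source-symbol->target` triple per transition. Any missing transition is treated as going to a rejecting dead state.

Build one automaton per condition and run them in lockstep. The first has 4 states tracking the input length modulo 4; the second has 4 states tracking partial matches of the forbidden pattern `yxy`. A product state is a pair (one from each), accepting exactly when both do. Equivalent product states are then merged.
          x    y  
>  q0     q1   q2 
   q1     q3   q4 
   q2     q5   q4 
 * q3     q6   q7 
 * q4     q8   q7 
 * q5     q6   q9 
   q6     q0  q10 
   q7    q11  q10 
   q8     q0   q9 
   q9     q9   q9 
   q10   q12   q2 
   q11    q1   q9 
   q12    q3   q9 
(> = start, * = accepting)

start=q0; accept=q3,q4,q5; q0-x->q1; q0-y->q2; q1-x->q3; q1-y->q4; q2-x->q5; q2-y->q4; q3-x->q6; q3-y->q7; q4-x->q8; q4-y->q7; q5-x->q6; q5-y->q9; q6-x->q0; q6-y->q10; q7-x->q11; q7-y->q10; q8-x->q0; q8-y->q9; q9-x->q9; q9-y->q9; q10-x->q12; q10-y->q2; q11-x->q1; q11-y->q9; q12-x->q3; q12-y->q9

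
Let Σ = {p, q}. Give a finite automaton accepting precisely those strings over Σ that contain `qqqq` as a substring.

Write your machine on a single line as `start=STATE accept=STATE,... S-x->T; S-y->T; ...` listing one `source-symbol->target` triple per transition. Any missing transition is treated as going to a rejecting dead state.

start=S0; accept=S4; S0-p->S0; S0-q->S1; S1-p->S0; S1-q->S2; S2-p->S0; S2-q->S3; S3-p->S0; S3-q->S4; S4-p->S4; S4-q->S4

States S0..S3 record the length of the longest prefix of `qqqq` that matches the current input suffix. Reaching S4 means `qqqq` has been seen, and we stay there forever. Accept from S4.
        p   q  
>  S0   S0  S1 
   S1   S0  S2 
   S2   S0  S3 
   S3   S0  S4 
 * S4   S4  S4 
(> = start, * = accepting)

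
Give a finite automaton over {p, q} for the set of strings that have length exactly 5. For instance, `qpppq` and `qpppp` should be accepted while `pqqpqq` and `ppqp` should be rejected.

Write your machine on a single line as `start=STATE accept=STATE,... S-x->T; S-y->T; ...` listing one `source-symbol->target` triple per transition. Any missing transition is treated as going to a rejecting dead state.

We only need to distinguish lengths 0, 1, …, 5, and '>5'. Chain S0 → S1 → S2 → S3 → S4 → S5 → S6 on every symbol, with S6 looping. Accepting states: {S5}.
A 7-state machine:
        p   q  
>  S0   S1  S1 
   S1   S2  S2 
   S2   S3  S3 
   S3   S4  S4 
   S4   S5  S5 
 * S5   S6  S6 
   S6   S6  S6 
(> = start, * = accepting)

start=S0; accept=S5; S0-p->S1; S0-q->S1; S1-p->S2; S1-q->S2; S2-p->S3; S2-q->S3; S3-p->S4; S3-q->S4; S4-p->S5; S4-q->S5; S5-p->S6; S5-q->S6; S6-p->S6; S6-q->S6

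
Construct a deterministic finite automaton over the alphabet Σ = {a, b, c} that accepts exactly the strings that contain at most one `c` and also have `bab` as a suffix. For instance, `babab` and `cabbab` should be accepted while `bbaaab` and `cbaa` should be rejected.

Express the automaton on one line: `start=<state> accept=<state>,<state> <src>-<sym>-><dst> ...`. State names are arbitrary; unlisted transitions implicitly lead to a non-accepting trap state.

start=S0 accept=S6,S9 S0-a->S0 S0-b->S1 S0-c->S2 S1-a->S3 S1-b->S1 S1-c->S2 S2-a->S2 S2-b->S4 S2-c->S5 S3-a->S0 S3-b->S6 S3-c->S2 S4-a->S7 S4-b->S4 S4-c->S5 S5-a->S5 S5-b->S8 S5-c->S5 S6-a->S3 S6-b->S1 S6-c->S2 S7-a->S2 S7-b->S9 S7-c->S5 S8-a->S10 S8-b->S8 S8-c->S5 S9-a->S7 S9-b->S4 S9-c->S5 S10-a->S5 S10-b->S11 S10-c->S5 S11-a->S10 S11-b->S8 S11-c->S5

Handle the two conditions separately and then intersect. The first has 3 states tracking the count of `c`s, saturating at 2; the second has 4 states tracking how much of the suffix `bab` has currently been matched. A product state is a pair (one from each), accepting exactly when both do.
A 12-state machine:
          a    b    c  
>  S0     S0   S1   S2 
   S1     S3   S1   S2 
   S2     S2   S4   S5 
   S3     S0   S6   S2 
   S4     S7   S4   S5 
   S5     S5   S8   S5 
 * S6     S3   S1   S2 
   S7     S2   S9   S5 
   S8    S10   S8   S5 
 * S9     S7   S4   S5 
   S10    S5  S11   S5 
   S11   S10   S8   S5 
(> = start, * = accepting)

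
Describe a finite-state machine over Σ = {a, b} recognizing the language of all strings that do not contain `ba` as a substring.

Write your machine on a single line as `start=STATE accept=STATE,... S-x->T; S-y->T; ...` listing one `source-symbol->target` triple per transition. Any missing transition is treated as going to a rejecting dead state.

start=q0; accept=q0,q1; q0-a->q0; q0-b->q1; q1-a->q2; q1-b->q1; q2-a->q2; q2-b->q2

This is the complement of 'contains `ba`'. Use the same substring-matching states — q0 through q2 holding how much of `ba` has just been matched — but flip the accepting set: everything except the trap q2 accepts.
        a   b  
>* q0   q0  q1 
 * q1   q2  q1 
   q2   q2  q2 
(> = start, * = accepting)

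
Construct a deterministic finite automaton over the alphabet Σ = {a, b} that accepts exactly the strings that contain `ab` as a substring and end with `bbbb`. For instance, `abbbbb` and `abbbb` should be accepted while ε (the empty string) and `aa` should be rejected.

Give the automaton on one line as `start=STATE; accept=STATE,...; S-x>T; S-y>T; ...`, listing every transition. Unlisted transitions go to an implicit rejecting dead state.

start=s0; accept=s10; s0-a>s1; s0-b>s2; s1-a>s1; s1-b>s3; s2-a>s1; s2-b>s4; s3-a>s5; s3-b>s6; s4-a>s1; s4-b>s7; s5-a>s5; s5-b>s3; s6-a>s5; s6-b>s8; s7-a>s1; s7-b>s9; s8-a>s5; s8-b>s10; s9-a>s1; s9-b>s9; s10-a>s5; s10-b>s10

Handle the two conditions separately and then intersect. The first has 3 states tracking whether and how much of `ab` has been seen; the second has 5 states tracking how much of the suffix `bbbb` has currently been matched. A product state is a pair (one from each), accepting exactly when both do.
With 11 states:
          a    b  
>  s0     s1   s2 
   s1     s1   s3 
   s2     s1   s4 
   s3     s5   s6 
   s4     s1   s7 
   s5     s5   s3 
   s6     s5   s8 
   s7     s1   s9 
   s8     s5  s10 
   s9     s1   s9 
 * s10    s5  s10 
(> = start, * = accepting)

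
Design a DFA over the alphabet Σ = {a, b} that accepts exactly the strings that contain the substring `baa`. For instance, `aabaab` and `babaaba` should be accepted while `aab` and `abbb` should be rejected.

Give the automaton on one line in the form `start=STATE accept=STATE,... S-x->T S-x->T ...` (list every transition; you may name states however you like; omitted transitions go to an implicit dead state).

start=q0 accept=q3 q0-a->q0 q0-b->q1 q1-a->q2 q1-b->q1 q2-a->q3 q2-b->q1 q3-a->q3 q3-b->q3

States q0..q2 record the length of the longest prefix of `baa` that matches the current input suffix. Reaching q3 means `baa` has been seen, and we stay there forever. Accept from q3.
A 4-state machine:
        a   b  
>  q0   q0  q1 
   q1   q2  q1 
   q2   q3  q1 
 * q3   q3  q3 
(> = start, * = accepting)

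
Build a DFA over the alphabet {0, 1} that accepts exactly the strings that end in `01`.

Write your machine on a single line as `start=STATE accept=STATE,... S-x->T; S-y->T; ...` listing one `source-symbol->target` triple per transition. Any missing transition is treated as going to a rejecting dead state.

Remember how much of `01` the current input suffix matches. State A means no match yet; B means the last symbol is `0`; C means the last 2 symbols are `01`. Only C accepts. On a mismatch, fall back to the longest proper suffix that is still a prefix of `01`.
With 3 states:
       0  1 
>  A   B  A 
   B   B  C 
 * C   B  A 
(> = start, * = accepting)

start=A; accept=C; A-0->B; A-1->A; B-0->B; B-1->C; C-0->B; C-1->A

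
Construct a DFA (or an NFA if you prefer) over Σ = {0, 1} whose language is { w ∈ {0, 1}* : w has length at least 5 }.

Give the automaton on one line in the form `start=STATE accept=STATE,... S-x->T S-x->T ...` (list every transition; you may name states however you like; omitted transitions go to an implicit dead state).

start=q0 accept=q5,q6 q0-0->q1 q0-1->q1 q1-0->q2 q1-1->q2 q2-0->q3 q2-1->q3 q3-0->q4 q3-1->q4 q4-0->q5 q4-1->q5 q5-0->q6 q5-1->q6 q6-0->q6 q6-1->q6

We only need to distinguish lengths 0, 1, …, 5, and '>5'. Chain q0 → q1 → q2 → q3 → q4 → q5 → q6 on every symbol, with q6 looping. Accepting states: {q5, q6}.
        0   1  
>  q0   q1  q1 
   q1   q2  q2 
   q2   q3  q3 
   q3   q4  q4 
   q4   q5  q5 
 * q5   q6  q6 
 * q6   q6  q6 
(> = start, * = accepting)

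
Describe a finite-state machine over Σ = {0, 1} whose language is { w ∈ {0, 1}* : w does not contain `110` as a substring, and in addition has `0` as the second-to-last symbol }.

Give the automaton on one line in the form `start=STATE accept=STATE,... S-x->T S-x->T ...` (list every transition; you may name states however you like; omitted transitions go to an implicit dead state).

Run two small machines in parallel and take their product. The first has 4 states tracking partial matches of the forbidden pattern `110`; the second has 7 states tracking the last 2 symbols read. A product state is a pair (one from each), accepting exactly when both do.
       0  1 
>  A   B  C 
   B   D  E 
   C   F  G 
 * D   D  E 
 * E   F  G 
   F   D  E 
   G   H  G 
   H   I  J 
   I   I  J 
   J   H  K 
   K   H  K 
(> = start, * = accepting)

start=A accept=D,E A-0->B A-1->C B-0->D B-1->E C-0->F C-1->G D-0->D D-1->E E-0->F E-1->G F-0->D F-1->E G-0->H G-1->G H-0->I H-1->J I-0->I I-1->J J-0->H J-1->K K-0->H K-1->K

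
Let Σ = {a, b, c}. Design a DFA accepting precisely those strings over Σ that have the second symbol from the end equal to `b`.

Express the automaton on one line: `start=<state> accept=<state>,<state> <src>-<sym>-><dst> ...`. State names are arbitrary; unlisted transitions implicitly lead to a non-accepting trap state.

A DFA must remember the last 2 symbols (since which symbol is second-to-last isn't known until the input ends). Use one state per possible window of the last ≤2 symbols; accept from those whose window starts with `b`.
With 13 states:
          a    b    c  
>  q0     q1   q2   q3 
   q1     q4   q5   q6 
   q2     q7   q8   q9 
   q3    q10  q11  q12 
   q4     q4   q5   q6 
   q5     q7   q8   q9 
   q6    q10  q11  q12 
 * q7     q4   q5   q6 
 * q8     q7   q8   q9 
 * q9    q10  q11  q12 
   q10    q4   q5   q6 
   q11    q7   q8   q9 
   q12   q10  q11  q12 
(> = start, * = accepting)

start=q0 accept=q7,q8,q9 q0-a->q1 q0-b->q2 q0-c->q3 q1-a->q4 q1-b->q5 q1-c->q6 q2-a->q7 q2-b->q8 q2-c->q9 q3-a->q10 q3-b->q11 q3-c->q12 q4-a->q4 q4-b->q5 q4-c->q6 q5-a->q7 q5-b->q8 q5-c->q9 q6-a->q10 q6-b->q11 q6-c->q12 q7-a->q4 q7-b->q5 q7-c->q6 q8-a->q7 q8-b->q8 q8-c->q9 q9-a->q10 q9-b->q11 q9-c->q12 q10-a->q4 q10-b->q5 q10-c->q6 q11-a->q7 q11-b->q8 q11-c->q9 q12-a->q10 q12-b->q11 q12-c->q12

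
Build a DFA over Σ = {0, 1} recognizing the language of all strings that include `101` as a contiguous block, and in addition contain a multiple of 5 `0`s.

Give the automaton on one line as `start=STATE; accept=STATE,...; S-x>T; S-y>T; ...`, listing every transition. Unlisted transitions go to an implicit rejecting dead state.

Handle the two conditions separately and then intersect. The first has 4 states tracking whether and how much of `101` has been seen; the second has 5 states tracking the count of `0`s modulo 5. A product state is a pair (one from each), accepting exactly when both do.
20 states suffice.
          0    1  
>  q0     q1   q2 
   q1     q3   q4 
   q2     q5   q2 
   q3     q6   q7 
   q4     q8   q4 
   q5     q3   q9 
   q6    q10  q11 
   q7    q12   q7 
   q8     q6  q13 
   q9    q13   q9 
   q10    q0  q14 
   q11   q15  q11 
   q12   q10  q16 
   q13   q16  q13 
   q14   q17  q14 
   q15    q0  q18 
   q16   q18  q16 
   q17    q1  q19 
   q18   q19  q18 
 * q19    q9  q19 
(> = start, * = accepting)

start=q0; accept=q19; q0-0>q1; q0-1>q2; q1-0>q3; q1-1>q4; q2-0>q5; q2-1>q2; q3-0>q6; q3-1>q7; q4-0>q8; q4-1>q4; q5-0>q3; q5-1>q9; q6-0>q10; q6-1>q11; q7-0>q12; q7-1>q7; q8-0>q6; q8-1>q13; q9-0>q13; q9-1>q9; q10-0>q0; q10-1>q14; q11-0>q15; q11-1>q11; q12-0>q10; q12-1>q16; q13-0>q16; q13-1>q13; q14-0>q17; q14-1>q14; q15-0>q0; q15-1>q18; q16-0>q18; q16-1>q16; q17-0>q1; q17-1>q19; q18-0>q19; q18-1>q18; q19-0>q9; q19-1>q19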